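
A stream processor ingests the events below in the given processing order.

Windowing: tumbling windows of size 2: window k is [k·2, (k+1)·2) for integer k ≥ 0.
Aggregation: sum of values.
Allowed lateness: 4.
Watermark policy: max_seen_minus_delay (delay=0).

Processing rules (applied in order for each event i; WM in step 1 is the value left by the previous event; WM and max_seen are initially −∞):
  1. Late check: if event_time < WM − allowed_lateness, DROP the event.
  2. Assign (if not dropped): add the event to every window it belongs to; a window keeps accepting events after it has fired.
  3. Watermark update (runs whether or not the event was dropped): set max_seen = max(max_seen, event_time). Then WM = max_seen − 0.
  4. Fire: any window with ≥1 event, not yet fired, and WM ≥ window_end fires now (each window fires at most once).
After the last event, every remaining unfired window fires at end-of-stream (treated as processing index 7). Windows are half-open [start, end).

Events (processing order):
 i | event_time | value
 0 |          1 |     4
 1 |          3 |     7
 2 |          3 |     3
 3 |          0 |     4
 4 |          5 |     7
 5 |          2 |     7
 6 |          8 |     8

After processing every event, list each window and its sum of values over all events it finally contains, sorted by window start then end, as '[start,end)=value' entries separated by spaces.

i=0 t=1 v=4: → [0,2); WM=1
i=1 t=3 v=7: → [2,4); WM=3; [0,2) fires=4
i=2 t=3 v=3: → [2,4); WM=3
i=3 t=0 v=4: → [0,2); WM=3
i=4 t=5 v=7: → [4,6); WM=5; [2,4) fires=10
i=5 t=2 v=7: → [2,4); WM=5
i=6 t=8 v=8: → [8,10); WM=8; [4,6) fires=7

[0,2)=8 [2,4)=17 [4,6)=7 [8,10)=8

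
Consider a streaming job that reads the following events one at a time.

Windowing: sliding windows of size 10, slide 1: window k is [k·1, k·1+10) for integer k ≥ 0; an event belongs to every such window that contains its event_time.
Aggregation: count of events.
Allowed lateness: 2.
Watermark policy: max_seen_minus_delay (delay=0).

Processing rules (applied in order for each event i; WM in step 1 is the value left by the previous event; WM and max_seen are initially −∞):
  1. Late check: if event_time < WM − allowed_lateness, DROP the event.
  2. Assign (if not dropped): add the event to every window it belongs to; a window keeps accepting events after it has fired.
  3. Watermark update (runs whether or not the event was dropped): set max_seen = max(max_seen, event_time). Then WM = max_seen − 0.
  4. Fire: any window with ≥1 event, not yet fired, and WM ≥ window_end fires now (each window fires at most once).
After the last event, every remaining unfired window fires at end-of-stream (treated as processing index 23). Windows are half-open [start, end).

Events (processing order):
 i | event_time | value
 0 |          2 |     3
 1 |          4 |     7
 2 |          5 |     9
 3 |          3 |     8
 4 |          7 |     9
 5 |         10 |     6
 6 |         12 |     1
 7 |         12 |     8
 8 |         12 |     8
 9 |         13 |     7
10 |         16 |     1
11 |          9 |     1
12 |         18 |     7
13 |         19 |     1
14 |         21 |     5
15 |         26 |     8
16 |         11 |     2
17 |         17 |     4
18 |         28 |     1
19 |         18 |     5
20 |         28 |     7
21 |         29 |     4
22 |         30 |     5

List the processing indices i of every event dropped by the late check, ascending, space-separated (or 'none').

i=0 t=2 v=3: → [2,12),[1,11),[0,10); WM=2
i=1 t=4 v=7: → [4,14),[3,13),[2,12),[1,11),[0,10); WM=4
i=2 t=5 v=9: → [5,15),[4,14),[3,13),[2,12),[1,11),[0,10); WM=5
i=3 t=3 v=8: → [3,13),[2,12),[1,11),[0,10); WM=5
i=4 t=7 v=9: → [7,17),[6,16),[5,15),[4,14),[3,13),[2,12),[1,11),[0,10); WM=7
i=5 t=10 v=6: → [10,20),[9,19),[8,18),[7,17),[6,16),[5,15),[4,14),[3,13),[2,12),[1,11); WM=10; [0,10) fires=5
i=6 t=12 v=1: → [12,22),[11,21),[10,20),[9,19),[8,18),[7,17),[6,16),[5,15),[4,14),[3,13); WM=12; [1,11) fires=6 [2,12) fires=6
i=7 t=12 v=8: → [12,22),[11,21),[10,20),[9,19),[8,18),[7,17),[6,16),[5,15),[4,14),[3,13); WM=12
i=8 t=12 v=8: → [12,22),[11,21),[10,20),[9,19),[8,18),[7,17),[6,16),[5,15),[4,14),[3,13); WM=12
i=9 t=13 v=7: → [13,23),[12,22),[11,21),[10,20),[9,19),[8,18),[7,17),[6,16),[5,15),[4,14); WM=13; [3,13) fires=8
i=10 t=16 v=1: → [16,26),[15,25),[14,24),[13,23),[12,22),[11,21),[10,20),[9,19),[8,18),[7,17); WM=16; [4,14) fires=8 [5,15) fires=7 [6,16) fires=6
i=11 t=9 v=1: DROP (t<16-2); WM=16
i=12 t=18 v=7: → [18,28),[17,27),[16,26),[15,25),[14,24),[13,23),[12,22),[11,21),[10,20),[9,19); WM=18; [7,17) fires=7 [8,18) fires=6
i=13 t=19 v=1: → [19,29),[18,28),[17,27),[16,26),[15,25),[14,24),[13,23),[12,22),[11,21),[10,20); WM=19; [9,19) fires=7
i=14 t=21 v=5: → [21,31),[20,30),[19,29),[18,28),[17,27),[16,26),[15,25),[14,24),[13,23),[12,22); WM=21; [10,20) fires=8 [11,21) fires=7
i=15 t=26 v=8: → [26,36),[25,35),[24,34),[23,33),[22,32),[21,31),[20,30),[19,29),[18,28),[17,27); WM=26; [12,22) fires=8 [13,23) fires=5 [14,24) fires=4 [15,25) fires=4 [16,26) fires=4
i=16 t=11 v=2: DROP (t<26-2); WM=26
i=17 t=17 v=4: DROP (t<26-2); WM=26
i=18 t=28 v=1: → [28,38),[27,37),[26,36),[25,35),[24,34),[23,33),[22,32),[21,31),[20,30),[19,29); WM=28; [17,27) fires=4 [18,28) fires=4
i=19 t=18 v=5: DROP (t<28-2); WM=28
i=20 t=28 v=7: → [28,38),[27,37),[26,36),[25,35),[24,34),[23,33),[22,32),[21,31),[20,30),[19,29); WM=28
i=21 t=29 v=4: → [29,39),[28,38),[27,37),[26,36),[25,35),[24,34),[23,33),[22,32),[21,31),[20,30); WM=29; [19,29) fires=5
i=22 t=30 v=5: → [30,40),[29,39),[28,38),[27,37),[26,36),[25,35),[24,34),[23,33),[22,32),[21,31); WM=30; [20,30) fires=5

11 16 17 19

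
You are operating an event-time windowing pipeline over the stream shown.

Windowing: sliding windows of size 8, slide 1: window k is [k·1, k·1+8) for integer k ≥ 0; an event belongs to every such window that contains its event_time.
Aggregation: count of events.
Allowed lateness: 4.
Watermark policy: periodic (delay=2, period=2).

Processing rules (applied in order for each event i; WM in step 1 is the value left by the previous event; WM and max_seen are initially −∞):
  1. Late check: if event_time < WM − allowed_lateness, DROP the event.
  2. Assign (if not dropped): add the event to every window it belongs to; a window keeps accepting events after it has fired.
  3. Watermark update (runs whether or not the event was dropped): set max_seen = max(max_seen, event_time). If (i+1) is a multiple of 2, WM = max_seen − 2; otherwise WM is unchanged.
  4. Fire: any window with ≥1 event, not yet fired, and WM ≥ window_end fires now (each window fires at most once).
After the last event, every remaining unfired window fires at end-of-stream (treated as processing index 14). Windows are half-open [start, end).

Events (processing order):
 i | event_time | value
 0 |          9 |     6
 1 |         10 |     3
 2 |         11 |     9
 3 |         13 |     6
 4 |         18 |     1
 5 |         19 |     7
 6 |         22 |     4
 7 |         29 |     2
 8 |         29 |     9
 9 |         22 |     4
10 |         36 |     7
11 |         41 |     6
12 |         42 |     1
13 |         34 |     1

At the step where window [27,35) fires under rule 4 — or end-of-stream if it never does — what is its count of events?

2

i=0 t=9 v=6: → [9,17),[8,16),[7,15),[6,14),[5,13),[4,12),[3,11),[2,10); WM=−∞
i=1 t=10 v=3: → [10,18),[9,17),[8,16),[7,15),[6,14),[5,13),[4,12),[3,11); WM=8
i=2 t=11 v=9: → [11,19),[10,18),[9,17),[8,16),[7,15),[6,14),[5,13),[4,12); WM=8
i=3 t=13 v=6: → [13,21),[12,20),[11,19),[10,18),[9,17),[8,16),[7,15),[6,14); WM=11; [2,10) fires=1 [3,11) fires=2
i=4 t=18 v=1: → [18,26),[17,25),[16,24),[15,23),[14,22),[13,21),[12,20),[11,19); WM=11
i=5 t=19 v=7: → [19,27),[18,26),[17,25),[16,24),[15,23),[14,22),[13,21),[12,20); WM=17; [4,12) fires=3 [5,13) fires=3 [6,14) fires=4 [7,15) fires=4 [8,16) fires=4 [9,17) fires=4
i=6 t=22 v=4: → [22,30),[21,29),[20,28),[19,27),[18,26),[17,25),[16,24),[15,23); WM=17
i=7 t=29 v=2: → [29,37),[28,36),[27,35),[26,34),[25,33),[24,32),[23,31),[22,30); WM=27; [10,18) fires=3 [11,19) fires=3 [12,20) fires=3 [13,21) fires=3 [14,22) fires=2 [15,23) fires=3 [16,24) fires=3 [17,25) fires=3 [18,26) fires=3 [19,27) fires=2
i=8 t=29 v=9: → [29,37),[28,36),[27,35),[26,34),[25,33),[24,32),[23,31),[22,30); WM=27
i=9 t=22 v=4: DROP (t<27-4); WM=27
i=10 t=36 v=7: → [36,44),[35,43),[34,42),[33,41),[32,40),[31,39),[30,38),[29,37); WM=27
i=11 t=41 v=6: → [41,49),[40,48),[39,47),[38,46),[37,45),[36,44),[35,43),[34,42); WM=39; [20,28) fires=1 [21,29) fires=1 [22,30) fires=3 [23,31) fires=2 [24,32) fires=2 [25,33) fires=2 [26,34) fires=2 [27,35) fires=2 [28,36) fires=2 [29,37) fires=3 [30,38) fires=1 [31,39) fires=1
i=12 t=42 v=1: → [42,50),[41,49),[40,48),[39,47),[38,46),[37,45),[36,44),[35,43); WM=39
i=13 t=34 v=1: DROP (t<39-4); WM=40; [32,40) fires=1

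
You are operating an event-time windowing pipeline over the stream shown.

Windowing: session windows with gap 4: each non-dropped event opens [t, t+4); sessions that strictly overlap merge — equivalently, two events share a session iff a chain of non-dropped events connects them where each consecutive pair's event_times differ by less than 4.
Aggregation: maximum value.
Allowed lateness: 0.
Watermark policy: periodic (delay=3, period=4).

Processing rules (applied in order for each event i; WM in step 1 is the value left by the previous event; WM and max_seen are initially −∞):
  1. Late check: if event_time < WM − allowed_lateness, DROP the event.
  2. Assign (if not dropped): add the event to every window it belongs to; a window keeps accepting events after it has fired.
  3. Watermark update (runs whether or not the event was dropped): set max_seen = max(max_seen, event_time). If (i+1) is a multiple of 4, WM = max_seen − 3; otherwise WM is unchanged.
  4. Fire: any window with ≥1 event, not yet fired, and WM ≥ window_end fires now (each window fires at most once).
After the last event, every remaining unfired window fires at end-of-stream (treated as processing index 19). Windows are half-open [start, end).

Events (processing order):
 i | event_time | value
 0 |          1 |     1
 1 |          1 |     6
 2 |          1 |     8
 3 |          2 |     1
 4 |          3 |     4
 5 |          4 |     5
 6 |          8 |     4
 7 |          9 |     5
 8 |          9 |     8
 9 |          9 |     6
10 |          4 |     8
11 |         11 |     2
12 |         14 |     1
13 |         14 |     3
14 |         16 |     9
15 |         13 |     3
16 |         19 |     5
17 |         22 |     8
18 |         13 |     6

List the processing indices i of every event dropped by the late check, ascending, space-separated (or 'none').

10

i=0 t=1 v=1: → [1,5); WM=−∞
i=1 t=1 v=6: → [1,5); WM=−∞
i=2 t=1 v=8: → [1,5); WM=−∞
i=3 t=2 v=1: → [1,6); WM=-1
i=4 t=3 v=4: → [1,7); WM=-1
i=5 t=4 v=5: → [1,8); WM=-1
i=6 t=8 v=4: → [8,12); WM=-1
i=7 t=9 v=5: → [8,13); WM=6
i=8 t=9 v=8: → [8,13); WM=6
i=9 t=9 v=6: → [8,13); WM=6
i=10 t=4 v=8: DROP (t<6-0); WM=6
i=11 t=11 v=2: → [8,15); WM=8
i=12 t=14 v=1: → [8,18); WM=8
i=13 t=14 v=3: → [8,18); WM=8
i=14 t=16 v=9: → [8,20); WM=8
i=15 t=13 v=3: → [8,20); WM=13
i=16 t=19 v=5: → [8,23); WM=13
i=17 t=22 v=8: → [8,26); WM=13
i=18 t=13 v=6: → [8,26); WM=13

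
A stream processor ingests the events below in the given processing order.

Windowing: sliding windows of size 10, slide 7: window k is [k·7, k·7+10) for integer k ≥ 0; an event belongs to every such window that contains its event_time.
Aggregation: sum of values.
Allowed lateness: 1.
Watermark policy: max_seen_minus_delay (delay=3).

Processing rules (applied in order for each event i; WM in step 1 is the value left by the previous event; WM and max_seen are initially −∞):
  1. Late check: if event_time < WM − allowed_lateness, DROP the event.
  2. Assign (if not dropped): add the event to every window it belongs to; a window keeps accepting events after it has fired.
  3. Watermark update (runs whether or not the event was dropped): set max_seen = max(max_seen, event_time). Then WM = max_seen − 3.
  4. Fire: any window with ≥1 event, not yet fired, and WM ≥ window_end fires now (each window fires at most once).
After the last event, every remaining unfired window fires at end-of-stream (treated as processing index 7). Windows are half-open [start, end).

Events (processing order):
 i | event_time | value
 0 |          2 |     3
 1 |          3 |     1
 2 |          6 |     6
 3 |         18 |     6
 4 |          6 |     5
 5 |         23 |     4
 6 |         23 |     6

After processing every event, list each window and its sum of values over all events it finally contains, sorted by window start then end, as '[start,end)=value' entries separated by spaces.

i=0 t=2 v=3: → [0,10); WM=-1
i=1 t=3 v=1: → [0,10); WM=0
i=2 t=6 v=6: → [0,10); WM=3
i=3 t=18 v=6: → [14,24); WM=15; [0,10) fires=10
i=4 t=6 v=5: DROP (t<15-1); WM=15
i=5 t=23 v=4: → [21,31),[14,24); WM=20
i=6 t=23 v=6: → [21,31),[14,24); WM=20

[0,10)=10 [14,24)=16 [21,31)=10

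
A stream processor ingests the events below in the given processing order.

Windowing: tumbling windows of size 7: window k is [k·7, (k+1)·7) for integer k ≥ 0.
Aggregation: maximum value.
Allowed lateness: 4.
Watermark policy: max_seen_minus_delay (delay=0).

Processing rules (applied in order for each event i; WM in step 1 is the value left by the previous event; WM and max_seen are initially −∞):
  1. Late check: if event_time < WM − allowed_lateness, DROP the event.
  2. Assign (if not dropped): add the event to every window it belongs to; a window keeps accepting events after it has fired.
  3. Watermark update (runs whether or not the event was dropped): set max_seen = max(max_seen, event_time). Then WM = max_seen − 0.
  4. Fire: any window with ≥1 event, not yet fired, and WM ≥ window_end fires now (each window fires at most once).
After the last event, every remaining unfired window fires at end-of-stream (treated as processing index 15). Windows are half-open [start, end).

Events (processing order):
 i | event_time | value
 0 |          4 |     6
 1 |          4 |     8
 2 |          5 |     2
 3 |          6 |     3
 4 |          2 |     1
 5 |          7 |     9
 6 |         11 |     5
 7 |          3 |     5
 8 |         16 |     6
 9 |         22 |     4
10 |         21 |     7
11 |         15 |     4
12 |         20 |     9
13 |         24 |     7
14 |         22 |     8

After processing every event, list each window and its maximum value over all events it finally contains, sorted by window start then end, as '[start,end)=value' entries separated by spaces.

i=0 t=4 v=6: → [0,7); WM=4
i=1 t=4 v=8: → [0,7); WM=4
i=2 t=5 v=2: → [0,7); WM=5
i=3 t=6 v=3: → [0,7); WM=6
i=4 t=2 v=1: → [0,7); WM=6
i=5 t=7 v=9: → [7,14); WM=7; [0,7) fires=8
i=6 t=11 v=5: → [7,14); WM=11
i=7 t=3 v=5: DROP (t<11-4); WM=11
i=8 t=16 v=6: → [14,21); WM=16; [7,14) fires=9
i=9 t=22 v=4: → [21,28); WM=22; [14,21) fires=6
i=10 t=21 v=7: → [21,28); WM=22
i=11 t=15 v=4: DROP (t<22-4); WM=22
i=12 t=20 v=9: → [14,21); WM=22
i=13 t=24 v=7: → [21,28); WM=24
i=14 t=22 v=8: → [21,28); WM=24

[0,7)=8 [7,14)=9 [14,21)=9 [21,28)=8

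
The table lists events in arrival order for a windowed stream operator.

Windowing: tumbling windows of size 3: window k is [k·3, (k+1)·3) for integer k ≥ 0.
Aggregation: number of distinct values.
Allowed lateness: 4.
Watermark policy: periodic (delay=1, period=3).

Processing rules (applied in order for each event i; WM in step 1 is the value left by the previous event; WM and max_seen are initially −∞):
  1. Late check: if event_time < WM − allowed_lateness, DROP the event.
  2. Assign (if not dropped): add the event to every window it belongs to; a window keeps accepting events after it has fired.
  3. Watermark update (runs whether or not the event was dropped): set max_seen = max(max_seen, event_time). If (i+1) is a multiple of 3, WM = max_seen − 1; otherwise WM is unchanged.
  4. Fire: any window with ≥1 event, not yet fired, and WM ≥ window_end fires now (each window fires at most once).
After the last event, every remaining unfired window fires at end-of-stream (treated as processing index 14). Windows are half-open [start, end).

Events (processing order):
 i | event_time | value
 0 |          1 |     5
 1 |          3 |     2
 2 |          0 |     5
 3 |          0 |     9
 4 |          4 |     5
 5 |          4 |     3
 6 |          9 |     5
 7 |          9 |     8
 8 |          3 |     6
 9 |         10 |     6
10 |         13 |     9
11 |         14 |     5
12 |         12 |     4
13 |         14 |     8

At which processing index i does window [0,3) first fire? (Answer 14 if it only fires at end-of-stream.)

i=0 t=1 v=5: → [0,3); WM=−∞
i=1 t=3 v=2: → [3,6); WM=−∞
i=2 t=0 v=5: → [0,3); WM=2
i=3 t=0 v=9: → [0,3); WM=2
i=4 t=4 v=5: → [3,6); WM=2
i=5 t=4 v=3: → [3,6); WM=3; [0,3) fires=2
i=6 t=9 v=5: → [9,12); WM=3
i=7 t=9 v=8: → [9,12); WM=3
i=8 t=3 v=6: → [3,6); WM=8; [3,6) fires=4
i=9 t=10 v=6: → [9,12); WM=8
i=10 t=13 v=9: → [12,15); WM=8
i=11 t=14 v=5: → [12,15); WM=13; [9,12) fires=3
i=12 t=12 v=4: → [12,15); WM=13
i=13 t=14 v=8: → [12,15); WM=13

5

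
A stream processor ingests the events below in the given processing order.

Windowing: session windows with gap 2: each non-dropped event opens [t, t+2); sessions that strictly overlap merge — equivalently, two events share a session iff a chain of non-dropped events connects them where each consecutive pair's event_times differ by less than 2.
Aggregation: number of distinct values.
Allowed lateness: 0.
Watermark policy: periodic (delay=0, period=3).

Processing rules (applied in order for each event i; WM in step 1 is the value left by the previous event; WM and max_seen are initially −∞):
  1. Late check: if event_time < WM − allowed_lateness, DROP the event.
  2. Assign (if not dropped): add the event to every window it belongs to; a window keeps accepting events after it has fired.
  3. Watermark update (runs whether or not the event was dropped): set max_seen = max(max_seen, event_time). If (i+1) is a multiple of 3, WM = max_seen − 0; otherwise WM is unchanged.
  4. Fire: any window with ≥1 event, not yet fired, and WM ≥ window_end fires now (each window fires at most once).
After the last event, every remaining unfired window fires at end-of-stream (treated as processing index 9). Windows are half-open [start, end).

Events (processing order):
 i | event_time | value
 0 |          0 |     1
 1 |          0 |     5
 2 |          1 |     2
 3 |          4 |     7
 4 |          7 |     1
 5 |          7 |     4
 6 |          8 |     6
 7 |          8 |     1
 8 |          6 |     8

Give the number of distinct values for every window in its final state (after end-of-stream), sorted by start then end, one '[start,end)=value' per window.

[0,3)=3 [4,6)=1 [7,10)=3

i=0 t=0 v=1: → [0,2); WM=−∞
i=1 t=0 v=5: → [0,2); WM=−∞
i=2 t=1 v=2: → [0,3); WM=1
i=3 t=4 v=7: → [4,6); WM=1
i=4 t=7 v=1: → [7,9); WM=1
i=5 t=7 v=4: → [7,9); WM=7
i=6 t=8 v=6: → [7,10); WM=7
i=7 t=8 v=1: → [7,10); WM=7
i=8 t=6 v=8: DROP (t<7-0); WM=8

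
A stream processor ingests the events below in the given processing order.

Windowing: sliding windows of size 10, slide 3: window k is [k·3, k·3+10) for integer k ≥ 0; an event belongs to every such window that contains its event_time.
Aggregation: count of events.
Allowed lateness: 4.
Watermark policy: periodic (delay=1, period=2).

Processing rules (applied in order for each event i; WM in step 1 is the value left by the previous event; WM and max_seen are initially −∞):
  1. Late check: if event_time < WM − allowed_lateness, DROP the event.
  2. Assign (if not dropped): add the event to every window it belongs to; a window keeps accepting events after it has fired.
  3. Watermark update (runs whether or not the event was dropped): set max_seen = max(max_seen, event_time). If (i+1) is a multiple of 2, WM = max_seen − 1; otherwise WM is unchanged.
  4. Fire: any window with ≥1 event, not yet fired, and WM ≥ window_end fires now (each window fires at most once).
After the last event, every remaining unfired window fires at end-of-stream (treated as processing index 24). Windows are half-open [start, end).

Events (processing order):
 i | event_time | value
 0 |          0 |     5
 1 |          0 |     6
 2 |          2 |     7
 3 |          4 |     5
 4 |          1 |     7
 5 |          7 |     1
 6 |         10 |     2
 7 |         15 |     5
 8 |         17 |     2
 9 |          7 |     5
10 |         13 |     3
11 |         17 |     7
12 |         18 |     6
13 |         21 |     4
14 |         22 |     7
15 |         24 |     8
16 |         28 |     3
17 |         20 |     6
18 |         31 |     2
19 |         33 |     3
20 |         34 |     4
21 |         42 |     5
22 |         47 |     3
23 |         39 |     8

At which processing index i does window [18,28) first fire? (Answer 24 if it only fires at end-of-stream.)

i=0 t=0 v=5: → [0,10); WM=−∞
i=1 t=0 v=6: → [0,10); WM=-1
i=2 t=2 v=7: → [0,10); WM=-1
i=3 t=4 v=5: → [3,13),[0,10); WM=3
i=4 t=1 v=7: → [0,10); WM=3
i=5 t=7 v=1: → [6,16),[3,13),[0,10); WM=6
i=6 t=10 v=2: → [9,19),[6,16),[3,13); WM=6
i=7 t=15 v=5: → [15,25),[12,22),[9,19),[6,16); WM=14; [0,10) fires=6 [3,13) fires=3
i=8 t=17 v=2: → [15,25),[12,22),[9,19); WM=14
i=9 t=7 v=5: DROP (t<14-4); WM=16; [6,16) fires=3
i=10 t=13 v=3: → [12,22),[9,19),[6,16); WM=16
i=11 t=17 v=7: → [15,25),[12,22),[9,19); WM=16
i=12 t=18 v=6: → [18,28),[15,25),[12,22),[9,19); WM=16
i=13 t=21 v=4: → [21,31),[18,28),[15,25),[12,22); WM=20; [9,19) fires=6
i=14 t=22 v=7: → [21,31),[18,28),[15,25); WM=20
i=15 t=24 v=8: → [24,34),[21,31),[18,28),[15,25); WM=23; [12,22) fires=6
i=16 t=28 v=3: → [27,37),[24,34),[21,31); WM=23
i=17 t=20 v=6: → [18,28),[15,25),[12,22); WM=27; [15,25) fires=8
i=18 t=31 v=2: → [30,40),[27,37),[24,34); WM=27
i=19 t=33 v=3: → [33,43),[30,40),[27,37),[24,34); WM=32; [18,28) fires=5 [21,31) fires=4
i=20 t=34 v=4: → [33,43),[30,40),[27,37); WM=32
i=21 t=42 v=5: → [42,52),[39,49),[36,46),[33,43); WM=41; [24,34) fires=4 [27,37) fires=4 [30,40) fires=3
i=22 t=47 v=3: → [45,55),[42,52),[39,49); WM=41
i=23 t=39 v=8: → [39,49),[36,46),[33,43),[30,40); WM=46; [33,43) fires=4 [36,46) fires=2

19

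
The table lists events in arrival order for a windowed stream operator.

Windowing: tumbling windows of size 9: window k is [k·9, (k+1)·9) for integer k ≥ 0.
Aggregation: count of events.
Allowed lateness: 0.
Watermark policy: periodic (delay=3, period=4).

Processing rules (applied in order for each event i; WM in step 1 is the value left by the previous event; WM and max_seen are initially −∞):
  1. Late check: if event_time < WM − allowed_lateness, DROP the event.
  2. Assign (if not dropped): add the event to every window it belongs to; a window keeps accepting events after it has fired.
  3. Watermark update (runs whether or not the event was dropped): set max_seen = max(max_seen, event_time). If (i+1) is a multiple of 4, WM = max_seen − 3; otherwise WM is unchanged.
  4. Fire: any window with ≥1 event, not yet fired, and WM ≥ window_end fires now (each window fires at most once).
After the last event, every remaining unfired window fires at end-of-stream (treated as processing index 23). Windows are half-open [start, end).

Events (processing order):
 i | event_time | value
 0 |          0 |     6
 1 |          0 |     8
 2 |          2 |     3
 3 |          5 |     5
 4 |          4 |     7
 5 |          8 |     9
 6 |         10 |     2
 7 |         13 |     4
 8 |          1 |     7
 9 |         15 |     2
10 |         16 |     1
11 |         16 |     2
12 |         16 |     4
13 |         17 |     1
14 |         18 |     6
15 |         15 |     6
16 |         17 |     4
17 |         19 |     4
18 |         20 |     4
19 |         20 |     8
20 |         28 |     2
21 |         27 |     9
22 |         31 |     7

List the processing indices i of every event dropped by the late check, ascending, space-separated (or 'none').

8

i=0 t=0 v=6: → [0,9); WM=−∞
i=1 t=0 v=8: → [0,9); WM=−∞
i=2 t=2 v=3: → [0,9); WM=−∞
i=3 t=5 v=5: → [0,9); WM=2
i=4 t=4 v=7: → [0,9); WM=2
i=5 t=8 v=9: → [0,9); WM=2
i=6 t=10 v=2: → [9,18); WM=2
i=7 t=13 v=4: → [9,18); WM=10; [0,9) fires=6
i=8 t=1 v=7: DROP (t<10-0); WM=10
i=9 t=15 v=2: → [9,18); WM=10
i=10 t=16 v=1: → [9,18); WM=10
i=11 t=16 v=2: → [9,18); WM=13
i=12 t=16 v=4: → [9,18); WM=13
i=13 t=17 v=1: → [9,18); WM=13
i=14 t=18 v=6: → [18,27); WM=13
i=15 t=15 v=6: → [9,18); WM=15
i=16 t=17 v=4: → [9,18); WM=15
i=17 t=19 v=4: → [18,27); WM=15
i=18 t=20 v=4: → [18,27); WM=15
i=19 t=20 v=8: → [18,27); WM=17
i=20 t=28 v=2: → [27,36); WM=17
i=21 t=27 v=9: → [27,36); WM=17
i=22 t=31 v=7: → [27,36); WM=17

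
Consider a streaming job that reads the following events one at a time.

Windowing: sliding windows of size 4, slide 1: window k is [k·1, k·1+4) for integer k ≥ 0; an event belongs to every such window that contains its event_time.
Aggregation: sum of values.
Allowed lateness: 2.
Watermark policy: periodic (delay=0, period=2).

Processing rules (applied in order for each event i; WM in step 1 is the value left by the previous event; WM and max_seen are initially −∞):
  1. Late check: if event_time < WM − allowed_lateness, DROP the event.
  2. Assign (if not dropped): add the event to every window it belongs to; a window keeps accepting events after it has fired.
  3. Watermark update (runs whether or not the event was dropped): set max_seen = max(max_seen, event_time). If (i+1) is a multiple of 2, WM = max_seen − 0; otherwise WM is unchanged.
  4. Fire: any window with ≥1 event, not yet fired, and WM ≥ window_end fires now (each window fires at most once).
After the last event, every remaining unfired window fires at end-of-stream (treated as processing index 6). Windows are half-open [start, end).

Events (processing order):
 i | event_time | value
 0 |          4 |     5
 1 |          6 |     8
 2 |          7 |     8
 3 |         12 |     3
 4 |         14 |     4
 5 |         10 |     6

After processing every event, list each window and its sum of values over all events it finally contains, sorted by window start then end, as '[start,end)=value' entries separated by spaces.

[1,5)=5 [2,6)=5 [3,7)=13 [4,8)=21 [5,9)=16 [6,10)=16 [7,11)=14 [8,12)=6 [9,13)=9 [10,14)=9 [11,15)=7 [12,16)=7 [13,17)=4 [14,18)=4

i=0 t=4 v=5: → [4,8),[3,7),[2,6),[1,5); WM=−∞
i=1 t=6 v=8: → [6,10),[5,9),[4,8),[3,7); WM=6; [1,5) fires=5 [2,6) fires=5
i=2 t=7 v=8: → [7,11),[6,10),[5,9),[4,8); WM=6
i=3 t=12 v=3: → [12,16),[11,15),[10,14),[9,13); WM=12; [3,7) fires=13 [4,8) fires=21 [5,9) fires=16 [6,10) fires=16 [7,11) fires=8
i=4 t=14 v=4: → [14,18),[13,17),[12,16),[11,15); WM=12
i=5 t=10 v=6: → [10,14),[9,13),[8,12),[7,11); WM=14; [8,12) fires=6 [9,13) fires=9 [10,14) fires=9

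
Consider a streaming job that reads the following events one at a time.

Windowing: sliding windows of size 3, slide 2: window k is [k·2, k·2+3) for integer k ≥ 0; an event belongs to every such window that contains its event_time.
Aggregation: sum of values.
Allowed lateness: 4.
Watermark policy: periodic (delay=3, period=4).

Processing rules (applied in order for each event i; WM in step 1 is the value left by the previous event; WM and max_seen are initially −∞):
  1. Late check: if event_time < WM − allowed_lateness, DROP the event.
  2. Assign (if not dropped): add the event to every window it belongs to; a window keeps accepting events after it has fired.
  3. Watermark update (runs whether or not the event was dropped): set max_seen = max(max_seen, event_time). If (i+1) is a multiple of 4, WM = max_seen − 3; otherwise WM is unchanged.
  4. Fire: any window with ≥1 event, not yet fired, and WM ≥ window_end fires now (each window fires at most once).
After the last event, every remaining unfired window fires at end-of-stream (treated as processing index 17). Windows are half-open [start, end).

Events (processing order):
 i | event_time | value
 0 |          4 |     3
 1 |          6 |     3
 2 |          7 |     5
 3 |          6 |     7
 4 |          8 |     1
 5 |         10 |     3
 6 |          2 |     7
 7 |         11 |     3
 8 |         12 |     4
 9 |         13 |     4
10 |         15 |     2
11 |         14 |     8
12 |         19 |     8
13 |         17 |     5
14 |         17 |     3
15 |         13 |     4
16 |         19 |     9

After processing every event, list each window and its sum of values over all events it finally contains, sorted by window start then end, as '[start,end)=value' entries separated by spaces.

i=0 t=4 v=3: → [4,7),[2,5); WM=−∞
i=1 t=6 v=3: → [6,9),[4,7); WM=−∞
i=2 t=7 v=5: → [6,9); WM=−∞
i=3 t=6 v=7: → [6,9),[4,7); WM=4
i=4 t=8 v=1: → [8,11),[6,9); WM=4
i=5 t=10 v=3: → [10,13),[8,11); WM=4
i=6 t=2 v=7: → [2,5),[0,3); WM=4; [0,3) fires=7
i=7 t=11 v=3: → [10,13); WM=8; [2,5) fires=10 [4,7) fires=13
i=8 t=12 v=4: → [12,15),[10,13); WM=8
i=9 t=13 v=4: → [12,15); WM=8
i=10 t=15 v=2: → [14,17); WM=8
i=11 t=14 v=8: → [14,17),[12,15); WM=12; [6,9) fires=16 [8,11) fires=4
i=12 t=19 v=8: → [18,21); WM=12
i=13 t=17 v=5: → [16,19); WM=12
i=14 t=17 v=3: → [16,19); WM=12
i=15 t=13 v=4: → [12,15); WM=16; [10,13) fires=10 [12,15) fires=20
i=16 t=19 v=9: → [18,21); WM=16

[0,3)=7 [2,5)=10 [4,7)=13 [6,9)=16 [8,11)=4 [10,13)=10 [12,15)=20 [14,17)=10 [16,19)=8 [18,21)=17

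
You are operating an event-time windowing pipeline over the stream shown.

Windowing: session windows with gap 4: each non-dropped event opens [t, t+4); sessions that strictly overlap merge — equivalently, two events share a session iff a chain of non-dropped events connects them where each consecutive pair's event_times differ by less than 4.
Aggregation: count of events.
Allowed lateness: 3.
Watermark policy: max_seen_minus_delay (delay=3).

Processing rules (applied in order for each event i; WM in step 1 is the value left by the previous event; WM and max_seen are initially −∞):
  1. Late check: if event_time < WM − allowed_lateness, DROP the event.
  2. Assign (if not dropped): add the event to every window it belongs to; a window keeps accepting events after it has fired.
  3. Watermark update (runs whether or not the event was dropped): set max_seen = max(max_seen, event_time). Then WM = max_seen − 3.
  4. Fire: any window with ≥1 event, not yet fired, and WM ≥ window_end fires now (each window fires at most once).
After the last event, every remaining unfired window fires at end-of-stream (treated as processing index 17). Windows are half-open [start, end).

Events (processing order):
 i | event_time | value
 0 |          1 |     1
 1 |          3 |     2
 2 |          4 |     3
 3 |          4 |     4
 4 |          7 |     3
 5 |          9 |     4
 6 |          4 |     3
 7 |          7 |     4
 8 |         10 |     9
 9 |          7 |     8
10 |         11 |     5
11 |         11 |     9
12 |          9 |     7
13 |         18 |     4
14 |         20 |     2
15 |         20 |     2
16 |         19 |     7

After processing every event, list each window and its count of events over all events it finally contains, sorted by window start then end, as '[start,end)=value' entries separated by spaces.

i=0 t=1 v=1: → [1,5); WM=-2
i=1 t=3 v=2: → [1,7); WM=0
i=2 t=4 v=3: → [1,8); WM=1
i=3 t=4 v=4: → [1,8); WM=1
i=4 t=7 v=3: → [1,11); WM=4
i=5 t=9 v=4: → [1,13); WM=6
i=6 t=4 v=3: → [1,13); WM=6
i=7 t=7 v=4: → [1,13); WM=6
i=8 t=10 v=9: → [1,14); WM=7
i=9 t=7 v=8: → [1,14); WM=7
i=10 t=11 v=5: → [1,15); WM=8
i=11 t=11 v=9: → [1,15); WM=8
i=12 t=9 v=7: → [1,15); WM=8
i=13 t=18 v=4: → [18,22); WM=15
i=14 t=20 v=2: → [18,24); WM=17
i=15 t=20 v=2: → [18,24); WM=17
i=16 t=19 v=7: → [18,24); WM=17

[1,15)=13 [18,24)=4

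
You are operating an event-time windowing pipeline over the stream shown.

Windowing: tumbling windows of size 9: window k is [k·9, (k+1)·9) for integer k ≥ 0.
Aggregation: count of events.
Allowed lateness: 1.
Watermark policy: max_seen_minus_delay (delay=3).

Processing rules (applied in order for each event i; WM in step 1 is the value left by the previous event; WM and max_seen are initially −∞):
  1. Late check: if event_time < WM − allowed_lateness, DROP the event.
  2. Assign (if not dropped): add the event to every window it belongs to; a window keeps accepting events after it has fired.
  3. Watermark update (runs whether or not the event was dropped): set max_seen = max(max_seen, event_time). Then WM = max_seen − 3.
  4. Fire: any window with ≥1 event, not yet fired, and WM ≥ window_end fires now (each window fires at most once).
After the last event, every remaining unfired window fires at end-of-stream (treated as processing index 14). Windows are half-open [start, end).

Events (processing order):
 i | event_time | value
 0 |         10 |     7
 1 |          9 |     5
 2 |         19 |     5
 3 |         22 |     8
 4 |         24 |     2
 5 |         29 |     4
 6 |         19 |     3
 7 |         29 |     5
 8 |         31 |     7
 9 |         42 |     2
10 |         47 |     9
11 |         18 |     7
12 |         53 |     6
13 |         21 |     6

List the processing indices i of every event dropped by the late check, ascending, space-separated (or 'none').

6 11 13

i=0 t=10 v=7: → [9,18); WM=7
i=1 t=9 v=5: → [9,18); WM=7
i=2 t=19 v=5: → [18,27); WM=16
i=3 t=22 v=8: → [18,27); WM=19; [9,18) fires=2
i=4 t=24 v=2: → [18,27); WM=21
i=5 t=29 v=4: → [27,36); WM=26
i=6 t=19 v=3: DROP (t<26-1); WM=26
i=7 t=29 v=5: → [27,36); WM=26
i=8 t=31 v=7: → [27,36); WM=28; [18,27) fires=3
i=9 t=42 v=2: → [36,45); WM=39; [27,36) fires=3
i=10 t=47 v=9: → [45,54); WM=44
i=11 t=18 v=7: DROP (t<44-1); WM=44
i=12 t=53 v=6: → [45,54); WM=50; [36,45) fires=1
i=13 t=21 v=6: DROP (t<50-1); WM=50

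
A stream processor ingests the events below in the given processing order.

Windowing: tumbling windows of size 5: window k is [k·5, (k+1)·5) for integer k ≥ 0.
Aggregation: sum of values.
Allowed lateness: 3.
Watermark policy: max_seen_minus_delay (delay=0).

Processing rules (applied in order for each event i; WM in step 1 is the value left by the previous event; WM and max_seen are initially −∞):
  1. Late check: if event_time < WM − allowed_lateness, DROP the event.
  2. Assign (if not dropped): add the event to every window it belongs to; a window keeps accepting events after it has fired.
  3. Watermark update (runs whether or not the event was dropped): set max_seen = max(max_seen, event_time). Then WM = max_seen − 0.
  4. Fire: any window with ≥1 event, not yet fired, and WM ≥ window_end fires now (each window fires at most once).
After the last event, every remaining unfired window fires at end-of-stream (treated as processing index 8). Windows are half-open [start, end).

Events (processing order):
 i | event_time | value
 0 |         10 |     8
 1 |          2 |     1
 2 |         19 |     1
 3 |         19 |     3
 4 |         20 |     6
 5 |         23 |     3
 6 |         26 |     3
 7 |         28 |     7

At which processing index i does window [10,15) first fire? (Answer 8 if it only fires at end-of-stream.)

i=0 t=10 v=8: → [10,15); WM=10
i=1 t=2 v=1: DROP (t<10-3); WM=10
i=2 t=19 v=1: → [15,20); WM=19; [10,15) fires=8
i=3 t=19 v=3: → [15,20); WM=19
i=4 t=20 v=6: → [20,25); WM=20; [15,20) fires=4
i=5 t=23 v=3: → [20,25); WM=23
i=6 t=26 v=3: → [25,30); WM=26; [20,25) fires=9
i=7 t=28 v=7: → [25,30); WM=28

2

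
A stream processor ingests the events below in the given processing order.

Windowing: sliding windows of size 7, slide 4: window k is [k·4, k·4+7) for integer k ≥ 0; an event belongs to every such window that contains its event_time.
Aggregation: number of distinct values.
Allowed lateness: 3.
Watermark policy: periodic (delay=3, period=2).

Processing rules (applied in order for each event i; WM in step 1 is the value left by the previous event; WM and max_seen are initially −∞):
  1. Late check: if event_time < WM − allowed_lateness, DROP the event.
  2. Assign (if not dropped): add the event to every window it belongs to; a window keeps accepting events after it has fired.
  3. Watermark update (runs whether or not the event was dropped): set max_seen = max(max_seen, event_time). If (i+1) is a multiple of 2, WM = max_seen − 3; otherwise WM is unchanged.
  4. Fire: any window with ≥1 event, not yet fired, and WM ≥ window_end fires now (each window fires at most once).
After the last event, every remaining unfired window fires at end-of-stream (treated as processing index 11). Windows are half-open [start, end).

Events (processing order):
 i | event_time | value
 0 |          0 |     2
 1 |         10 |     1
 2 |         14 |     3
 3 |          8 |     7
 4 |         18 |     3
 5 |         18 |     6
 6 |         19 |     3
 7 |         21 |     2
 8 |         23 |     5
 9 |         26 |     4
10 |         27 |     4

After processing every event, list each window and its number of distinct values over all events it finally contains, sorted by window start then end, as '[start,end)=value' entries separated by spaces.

[0,7)=1 [4,11)=2 [8,15)=3 [12,19)=2 [16,23)=3 [20,27)=3 [24,31)=1

i=0 t=0 v=2: → [0,7); WM=−∞
i=1 t=10 v=1: → [8,15),[4,11); WM=7; [0,7) fires=1
i=2 t=14 v=3: → [12,19),[8,15); WM=7
i=3 t=8 v=7: → [8,15),[4,11); WM=11; [4,11) fires=2
i=4 t=18 v=3: → [16,23),[12,19); WM=11
i=5 t=18 v=6: → [16,23),[12,19); WM=15; [8,15) fires=3
i=6 t=19 v=3: → [16,23); WM=15
i=7 t=21 v=2: → [20,27),[16,23); WM=18
i=8 t=23 v=5: → [20,27); WM=18
i=9 t=26 v=4: → [24,31),[20,27); WM=23; [12,19) fires=2 [16,23) fires=3
i=10 t=27 v=4: → [24,31); WM=23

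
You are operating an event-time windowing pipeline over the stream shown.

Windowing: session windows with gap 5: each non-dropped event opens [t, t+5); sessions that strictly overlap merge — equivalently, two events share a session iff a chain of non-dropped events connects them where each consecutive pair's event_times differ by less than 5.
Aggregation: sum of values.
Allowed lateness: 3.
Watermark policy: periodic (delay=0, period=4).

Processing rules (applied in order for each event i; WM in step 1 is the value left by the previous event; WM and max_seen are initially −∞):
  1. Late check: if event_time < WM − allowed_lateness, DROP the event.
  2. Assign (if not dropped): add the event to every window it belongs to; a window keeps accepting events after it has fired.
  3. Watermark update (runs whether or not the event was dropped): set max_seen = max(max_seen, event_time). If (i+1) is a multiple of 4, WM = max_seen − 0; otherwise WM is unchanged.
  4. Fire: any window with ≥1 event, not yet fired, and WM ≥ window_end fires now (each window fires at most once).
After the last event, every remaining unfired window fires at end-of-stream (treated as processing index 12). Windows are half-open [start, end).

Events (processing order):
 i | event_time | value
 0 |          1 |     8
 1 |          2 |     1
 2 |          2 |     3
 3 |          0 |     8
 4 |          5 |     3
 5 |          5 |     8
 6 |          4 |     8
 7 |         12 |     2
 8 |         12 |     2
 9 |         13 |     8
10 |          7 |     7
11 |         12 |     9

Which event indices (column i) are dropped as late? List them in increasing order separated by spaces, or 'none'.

i=0 t=1 v=8: → [1,6); WM=−∞
i=1 t=2 v=1: → [1,7); WM=−∞
i=2 t=2 v=3: → [1,7); WM=−∞
i=3 t=0 v=8: → [0,7); WM=2
i=4 t=5 v=3: → [0,10); WM=2
i=5 t=5 v=8: → [0,10); WM=2
i=6 t=4 v=8: → [0,10); WM=2
i=7 t=12 v=2: → [12,17); WM=12
i=8 t=12 v=2: → [12,17); WM=12
i=9 t=13 v=8: → [12,18); WM=12
i=10 t=7 v=7: DROP (t<12-3); WM=12
i=11 t=12 v=9: → [12,18); WM=13

10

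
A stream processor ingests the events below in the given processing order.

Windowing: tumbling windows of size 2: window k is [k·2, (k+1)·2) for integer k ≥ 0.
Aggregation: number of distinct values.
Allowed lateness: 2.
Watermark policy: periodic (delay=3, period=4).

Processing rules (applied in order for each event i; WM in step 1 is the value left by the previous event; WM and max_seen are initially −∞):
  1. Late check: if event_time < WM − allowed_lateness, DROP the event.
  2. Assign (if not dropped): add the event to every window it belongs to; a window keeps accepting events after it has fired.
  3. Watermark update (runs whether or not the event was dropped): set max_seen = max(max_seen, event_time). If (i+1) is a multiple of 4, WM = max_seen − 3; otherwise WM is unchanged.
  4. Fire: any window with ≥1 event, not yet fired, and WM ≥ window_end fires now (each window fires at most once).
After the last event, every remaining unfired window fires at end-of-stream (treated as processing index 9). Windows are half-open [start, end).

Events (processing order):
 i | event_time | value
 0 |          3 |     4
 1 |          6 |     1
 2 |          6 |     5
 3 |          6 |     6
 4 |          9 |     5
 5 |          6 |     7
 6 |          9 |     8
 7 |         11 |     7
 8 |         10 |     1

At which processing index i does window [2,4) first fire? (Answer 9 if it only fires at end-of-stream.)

7

i=0 t=3 v=4: → [2,4); WM=−∞
i=1 t=6 v=1: → [6,8); WM=−∞
i=2 t=6 v=5: → [6,8); WM=−∞
i=3 t=6 v=6: → [6,8); WM=3
i=4 t=9 v=5: → [8,10); WM=3
i=5 t=6 v=7: → [6,8); WM=3
i=6 t=9 v=8: → [8,10); WM=3
i=7 t=11 v=7: → [10,12); WM=8; [2,4) fires=1 [6,8) fires=4
i=8 t=10 v=1: → [10,12); WM=8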